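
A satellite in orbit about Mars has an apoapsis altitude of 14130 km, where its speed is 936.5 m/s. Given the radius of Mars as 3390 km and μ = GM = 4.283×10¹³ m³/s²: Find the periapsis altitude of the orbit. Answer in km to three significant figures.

r_a = 3390 + 14130 = 17520 km = 1.752×10⁷ m.
Specific energy ε = v²/2 − μ/r = -2.006×10⁶ J/kg, so a = −μ/(2ε) = 1.067×10⁷ m.
The apsides satisfy r_p + r_a = 2a, so the periapsis radius is 2a − r_a = 3.830×10⁶ m = 3829.7 km.
Periapsis altitude = 3829.7 − 3390 = 439.69 km.

periapsis altitude ≈ 440 km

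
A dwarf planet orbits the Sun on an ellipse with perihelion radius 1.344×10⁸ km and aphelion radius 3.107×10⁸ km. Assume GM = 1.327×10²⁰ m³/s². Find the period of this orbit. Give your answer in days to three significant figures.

Semi-major axis a = (r_p + r_a)/2 = (1.3440×10⁸ + 3.1070×10⁸)/2 = 2.2255×10⁸ km = 2.226×10¹¹ m.
By Kepler's third law T = 2π√(a³/μ) = 2π × 9.114×10⁶ = 5.726×10⁷ s.
= 662.8 days.

T ≈ 663 days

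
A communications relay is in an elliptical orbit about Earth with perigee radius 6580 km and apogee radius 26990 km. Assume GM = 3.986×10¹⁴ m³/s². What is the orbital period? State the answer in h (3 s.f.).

Semi-major axis a = (r_p + r_a)/2 = (6580.0 + 26990)/2 = 16785 km = 1.678×10⁷ m.
By Kepler's third law T = 2π√(a³/μ) = 2π × 3.444×10³ = 2.164×10⁴ s.
= 6.012 h.

T ≈ 6.01 h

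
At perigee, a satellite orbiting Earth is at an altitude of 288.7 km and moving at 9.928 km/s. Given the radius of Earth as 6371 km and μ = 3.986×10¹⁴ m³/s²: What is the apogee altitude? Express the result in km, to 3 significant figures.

apogee altitude ≈ 24700 km

r_p = 6371 + 288.7 = 6659.7 km = 6.660×10⁶ m.
Specific energy ε = v²/2 − μ/r = -1.057×10⁷ J/kg, so a = −μ/(2ε) = 1.886×10⁷ m.
The apsides satisfy r_p + r_a = 2a, so the apogee radius is 2a − r_p = 3.105×10⁷ m = 31051 km.
Apogee altitude = 31051 − 6371 = 24680 km.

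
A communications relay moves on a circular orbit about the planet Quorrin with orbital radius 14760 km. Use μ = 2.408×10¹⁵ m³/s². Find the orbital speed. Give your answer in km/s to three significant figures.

v ≈ 12.8 km/s

r = 14760 km = 1.476×10⁷ m.
For a circular orbit v = √(μ/r) = √(2.408×10¹⁵ / 1.476×10⁷) = √(1.631×10⁸) = 12770 m/s.
That is 12.77 km/s.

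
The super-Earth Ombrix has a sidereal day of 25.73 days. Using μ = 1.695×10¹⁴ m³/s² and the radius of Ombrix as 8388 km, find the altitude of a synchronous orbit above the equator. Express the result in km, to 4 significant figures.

h_sync ≈ 2.685×10⁵ km

T = 25.73 days = 2.223×10⁶ s.
A synchronous orbit has period T, so by Kepler's third law a = (μT²/4π²)^(1/3).
μT²/4π² = 1.695×10¹⁴ × (2.223×10⁶)² / 39.48 = 2.122×10²⁵ m³.
a = 2.768×10⁸ m = 2.7685×10⁵ km.
Altitude h = a − R = 2.7685×10⁵ − 8388 = 2.6846×10⁵ km.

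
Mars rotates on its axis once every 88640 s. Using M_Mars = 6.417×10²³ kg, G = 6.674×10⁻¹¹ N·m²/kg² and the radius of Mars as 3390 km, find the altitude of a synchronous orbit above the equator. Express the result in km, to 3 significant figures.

h_sync ≈ 17000 km

μ = GM = 6.674×10⁻¹¹ × 6.417×10²³ = 4.283×10¹³ m³/s².
A synchronous orbit has period T, so by Kepler's third law a = (μT²/4π²)^(1/3).
μT²/4π² = 4.283×10¹³ × (8.864×10⁴)² / 39.48 = 8.524×10²¹ m³.
a = 2.043×10⁷ m = 20427 km.
Altitude h = a − R = 20427 − 3390 = 17037 km.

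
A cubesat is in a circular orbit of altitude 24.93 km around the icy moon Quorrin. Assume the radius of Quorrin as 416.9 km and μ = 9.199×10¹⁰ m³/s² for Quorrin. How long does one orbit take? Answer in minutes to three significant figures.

T ≈ 101 minutes

r = 416.9 + 24.93 = 441.83 km = 4.4183×10⁵ m.
Kepler's third law: T = 2π√(r³/μ) = 2π√((4.418×10⁵)³ / 9.199×10¹⁰).
r³/μ = 9.376×10⁵ s², so T = 2π × 9.683×10² = 6.084×10³ s.
Converting: 6.084×10³ s ÷ 60.00 = 101.4 minutes.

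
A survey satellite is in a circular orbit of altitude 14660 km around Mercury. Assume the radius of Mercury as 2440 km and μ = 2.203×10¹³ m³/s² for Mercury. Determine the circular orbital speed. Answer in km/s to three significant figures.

r = 2440 + 14660 = 17100 km = 1.7100×10⁷ m.
For a circular orbit v = √(μ/r) = √(2.203×10¹³ / 1.710×10⁷) = √(1.288×10⁶) = 1135 m/s.
That is 1.135 km/s.

v ≈ 1.14 km/s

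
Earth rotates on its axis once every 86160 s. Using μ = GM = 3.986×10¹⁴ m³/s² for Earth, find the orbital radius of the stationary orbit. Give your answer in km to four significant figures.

A synchronous orbit has period T, so by Kepler's third law a = (μT²/4π²)^(1/3).
μT²/4π² = 3.986×10¹⁴ × (8.616×10⁴)² / 39.48 = 7.495×10²² m³.
a = 4.216×10⁷ m = 42163 km.

r_sync ≈ 42160 km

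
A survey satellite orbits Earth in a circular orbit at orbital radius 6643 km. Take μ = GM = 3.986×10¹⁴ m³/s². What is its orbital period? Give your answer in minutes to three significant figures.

r = 6643 km = 6.643×10⁶ m.
Kepler's third law: T = 2π√(r³/μ) = 2π√((6.643×10⁶)³ / 3.986×10¹⁴).
r³/μ = 7.355×10⁵ s², so T = 2π × 8.576×10² = 5.388×10³ s.
Converting: 5.388×10³ s ÷ 60.00 = 89.81 minutes.

T ≈ 89.8 minutes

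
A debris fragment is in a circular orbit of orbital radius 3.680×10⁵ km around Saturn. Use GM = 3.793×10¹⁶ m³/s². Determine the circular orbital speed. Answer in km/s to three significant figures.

v ≈ 10.2 km/s

r = 3.680×10⁵ km = 3.680×10⁸ m.
For a circular orbit v = √(μ/r) = √(3.793×10¹⁶ / 3.680×10⁸) = √(1.031×10⁸) = 10150 m/s.
That is 10.15 km/s.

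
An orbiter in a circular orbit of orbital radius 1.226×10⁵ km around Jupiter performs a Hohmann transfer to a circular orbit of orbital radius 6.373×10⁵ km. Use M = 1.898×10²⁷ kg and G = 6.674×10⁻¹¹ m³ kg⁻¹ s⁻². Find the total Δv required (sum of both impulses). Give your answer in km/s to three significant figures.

Δv_total ≈ 15.6 km/s

μ = GM = 6.674×10⁻¹¹ × 1.898×10²⁷ = 1.267×10¹⁷ m³/s².
r₁ = 1.226×10⁵ km = 1.226×10⁸ m.
r₂ = 6.373×10⁵ km = 6.373×10⁸ m.
Transfer ellipse a_t = (r₁ + r₂)/2 = 3.800×10⁸ m.
At r₁: circular v_c1 = √(μ/r₁) = 32140 m/s; transfer-perijove v_p = √[μ(2/r₁ − 1/a_t)] = 41630 m/s.
Δv₁ = v_p − v_c1 = 9486 m/s.
At r₂: circular v_c2 = √(μ/r₂) = 14100 m/s; transfer-apojove v_a = √[μ(2/r₂ − 1/a_t)] = 8009 m/s.
Δv₂ = v_c2 − v_a = 6090 m/s.
Total Δv = Δv₁ + Δv₂ = 15580 m/s = 15.58 km/s.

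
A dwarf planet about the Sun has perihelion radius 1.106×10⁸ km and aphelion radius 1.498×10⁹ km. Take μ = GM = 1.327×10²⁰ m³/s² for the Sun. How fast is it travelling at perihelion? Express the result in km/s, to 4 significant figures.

Semi-major axis a = (r_p + r_a)/2 = 8.0430×10⁸ km = 8.043×10¹¹ m.
Vis-viva: v² = μ(2/r − 1/a) = 1.327×10²⁰ × (1.808×10⁻¹¹ − 1.243×10⁻¹²) = 2.235×10⁹ m²/s².
v = 47270 m/s = 47.27 km/s.

v ≈ 47.27 km/s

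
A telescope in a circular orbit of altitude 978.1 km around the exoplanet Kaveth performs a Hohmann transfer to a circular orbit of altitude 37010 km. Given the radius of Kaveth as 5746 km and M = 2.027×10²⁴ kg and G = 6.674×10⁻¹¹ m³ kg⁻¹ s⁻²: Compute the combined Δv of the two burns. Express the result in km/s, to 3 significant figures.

Δv_total ≈ 2.26 km/s

μ = GM = 6.674×10⁻¹¹ × 2.027×10²⁴ = 1.353×10¹⁴ m³/s².
r₁ = 5746 + 978.1 = 6724.1 km = 6.7241×10⁶ m.
r₂ = 5746 + 37010 = 42756 km = 4.2756×10⁷ m.
Transfer ellipse a_t = (r₁ + r₂)/2 = 2.474×10⁷ m.
At r₁: circular v_c1 = √(μ/r₁) = 4485 m/s; transfer-periapsis v_p = √[μ(2/r₁ − 1/a_t)] = 5897 m/s.
Δv₁ = v_p − v_c1 = 1411 m/s.
At r₂: circular v_c2 = √(μ/r₂) = 1779 m/s; transfer-apoapsis v_a = √[μ(2/r₂ − 1/a_t)] = 927.3 m/s.
Δv₂ = v_c2 − v_a = 851.4 m/s.
Total Δv = Δv₁ + Δv₂ = 2263 m/s = 2.263 km/s.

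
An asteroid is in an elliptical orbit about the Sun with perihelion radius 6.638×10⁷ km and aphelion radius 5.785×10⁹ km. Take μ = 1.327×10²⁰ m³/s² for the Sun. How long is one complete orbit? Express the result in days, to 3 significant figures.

T ≈ 31600 days

Semi-major axis a = (r_p + r_a)/2 = (6.6380×10⁷ + 5.7850×10⁹)/2 = 2.9257×10⁹ km = 2.926×10¹² m.
By Kepler's third law T = 2π√(a³/μ) = 2π × 4.344×10⁸ = 2.730×10⁹ s.
= 31590 days.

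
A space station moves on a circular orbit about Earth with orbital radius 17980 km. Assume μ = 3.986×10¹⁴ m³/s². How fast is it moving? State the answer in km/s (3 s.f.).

r = 17980 km = 1.798×10⁷ m.
For a circular orbit v = √(μ/r) = √(3.986×10¹⁴ / 1.798×10⁷) = √(2.217×10⁷) = 4708 m/s.
That is 4.708 km/s.

v ≈ 4.71 km/s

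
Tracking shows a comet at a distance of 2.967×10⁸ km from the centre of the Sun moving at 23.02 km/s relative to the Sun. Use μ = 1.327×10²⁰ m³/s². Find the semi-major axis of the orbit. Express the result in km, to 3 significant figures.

a ≈ 3.64×10⁸ km

r = 2.967×10¹¹ m.
Vis-viva rearranged: 1/a = 2/r − v²/μ = 6.741×10⁻¹² − 3.993×10⁻¹² = 2.747×10⁻¹² m⁻¹.
a = 3.640×10¹¹ m = 3.6397×10⁸ km.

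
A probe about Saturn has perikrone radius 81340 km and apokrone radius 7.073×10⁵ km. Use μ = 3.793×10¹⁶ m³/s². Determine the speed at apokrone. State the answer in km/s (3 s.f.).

v ≈ 3.33 km/s

Semi-major axis a = (r_p + r_a)/2 = 3.9432×10⁵ km = 3.943×10⁸ m.
Vis-viva: v² = μ(2/r − 1/a) = 3.793×10¹⁶ × (2.828×10⁻⁹ − 2.536×10⁻⁹) = 1.106×10⁷ m²/s².
v = 3326 m/s = 3.326 km/s.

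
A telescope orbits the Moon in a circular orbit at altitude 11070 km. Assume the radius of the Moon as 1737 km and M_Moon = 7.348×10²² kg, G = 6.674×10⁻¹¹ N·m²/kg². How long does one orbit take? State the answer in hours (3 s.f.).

T ≈ 36.1 hours

μ = GM = 6.674×10⁻¹¹ × 7.348×10²² = 4.904×10¹² m³/s².
r = 1737 + 11070 = 12807 km = 1.2807×10⁷ m.
Kepler's third law: T = 2π√(r³/μ) = 2π√((1.281×10⁷)³ / 4.904×10¹²).
r³/μ = 4.283×10⁸ s², so T = 2π × 2.070×10⁴ = 1.300×10⁵ s.
Converting: 1.300×10⁵ s ÷ 3600 = 36.12 hours.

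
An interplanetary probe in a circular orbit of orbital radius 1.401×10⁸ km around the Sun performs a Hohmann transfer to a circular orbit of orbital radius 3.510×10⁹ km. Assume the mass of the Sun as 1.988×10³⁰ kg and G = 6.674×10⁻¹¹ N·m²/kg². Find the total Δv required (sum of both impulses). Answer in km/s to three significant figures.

μ = GM = 6.674×10⁻¹¹ × 1.988×10³⁰ = 1.327×10²⁰ m³/s².
r₁ = 1.401×10⁸ km = 1.401×10¹¹ m.
r₂ = 3.510×10⁹ km = 3.510×10¹² m.
Transfer ellipse a_t = (r₁ + r₂)/2 = 1.825×10¹² m.
At r₁: circular v_c1 = √(μ/r₁) = 30770 m/s; transfer-perihelion v_p = √[μ(2/r₁ − 1/a_t)] = 42680 m/s.
Δv₁ = v_p − v_c1 = 11900 m/s.
At r₂: circular v_c2 = √(μ/r₂) = 6148 m/s; transfer-aphelion v_a = √[μ(2/r₂ − 1/a_t)] = 1703 m/s.
Δv₂ = v_c2 − v_a = 4445 m/s.
Total Δv = Δv₁ + Δv₂ = 16350 m/s = 16.35 km/s.

Δv_total ≈ 16.3 km/s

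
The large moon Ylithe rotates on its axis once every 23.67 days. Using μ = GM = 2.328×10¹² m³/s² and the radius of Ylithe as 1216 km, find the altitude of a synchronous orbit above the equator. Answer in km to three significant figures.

T = 23.67 days = 2.045×10⁶ s.
A synchronous orbit has period T, so by Kepler's third law a = (μT²/4π²)^(1/3).
μT²/4π² = 2.328×10¹² × (2.045×10⁶)² / 39.48 = 2.466×10²³ m³.
a = 6.271×10⁷ m = 62712 km.
Altitude h = a − R = 62712 − 1216 = 61496 km.

h_sync ≈ 61500 km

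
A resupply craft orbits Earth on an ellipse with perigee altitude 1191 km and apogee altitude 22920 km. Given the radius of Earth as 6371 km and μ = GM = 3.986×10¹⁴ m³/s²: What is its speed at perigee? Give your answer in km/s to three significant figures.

r_p = 6371 + 1191 = 7562.0 km = 7.5620×10⁶ m.
r_a = 6371 + 22920 = 29291 km = 2.9291×10⁷ m.
Semi-major axis a = (r_p + r_a)/2 = 18426 km = 1.843×10⁷ m.
Vis-viva: v² = μ(2/r − 1/a) = 3.986×10¹⁴ × (2.645×10⁻⁷ − 5.427×10⁻⁸) = 8.379×10⁷ m²/s².
v = 9154 m/s = 9.154 km/s.

v ≈ 9.15 km/s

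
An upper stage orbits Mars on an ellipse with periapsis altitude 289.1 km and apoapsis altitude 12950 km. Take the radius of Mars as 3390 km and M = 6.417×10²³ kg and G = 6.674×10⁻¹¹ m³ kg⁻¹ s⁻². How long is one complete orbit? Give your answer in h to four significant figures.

μ = GM = 6.674×10⁻¹¹ × 6.417×10²³ = 4.283×10¹³ m³/s².
r_p = 3390 + 289.1 = 3679.1 km = 3.6791×10⁶ m.
r_a = 3390 + 12950 = 16340 km = 1.6340×10⁷ m.
Semi-major axis a = (r_p + r_a)/2 = (3679.1 + 16340)/2 = 10010 km = 1.001×10⁷ m.
By Kepler's third law T = 2π√(a³/μ) = 2π × 4.839×10³ = 3.040×10⁴ s.
= 8.446 h.

T ≈ 8.446 h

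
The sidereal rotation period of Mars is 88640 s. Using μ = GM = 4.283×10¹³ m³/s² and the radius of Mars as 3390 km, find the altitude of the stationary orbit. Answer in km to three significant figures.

A synchronous orbit has period T, so by Kepler's third law a = (μT²/4π²)^(1/3).
μT²/4π² = 4.283×10¹³ × (8.864×10⁴)² / 39.48 = 8.524×10²¹ m³.
a = 2.043×10⁷ m = 20428 km.
Altitude h = a − R = 20428 − 3390 = 17038 km.

h_sync ≈ 17000 km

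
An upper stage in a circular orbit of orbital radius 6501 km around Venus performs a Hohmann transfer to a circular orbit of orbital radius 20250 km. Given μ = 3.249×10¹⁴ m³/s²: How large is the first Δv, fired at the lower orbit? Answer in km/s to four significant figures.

r₁ = 6501 km = 6.501×10⁶ m.
r₂ = 20250 km = 2.025×10⁷ m.
Transfer ellipse a_t = (r₁ + r₂)/2 = 1.338×10⁷ m.
At r₁: circular v_c1 = √(μ/r₁) = 7069 m/s; transfer-periapsis v_p = √[μ(2/r₁ − 1/a_t)] = 8698 m/s.
Δv₁ = v_p − v_c1 = 1629 m/s.
= 1.629 km/s.

Δv ≈ 1.629 km/s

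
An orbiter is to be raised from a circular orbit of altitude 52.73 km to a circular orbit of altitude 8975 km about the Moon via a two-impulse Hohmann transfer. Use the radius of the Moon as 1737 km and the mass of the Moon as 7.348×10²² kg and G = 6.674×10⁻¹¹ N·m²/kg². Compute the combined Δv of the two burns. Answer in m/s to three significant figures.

μ = GM = 6.674×10⁻¹¹ × 7.348×10²² = 4.904×10¹² m³/s².
r₁ = 1737 + 52.73 = 1789.7 km = 1.7897×10⁶ m.
r₂ = 1737 + 8975 = 10712 km = 1.0712×10⁷ m.
Transfer ellipse a_t = (r₁ + r₂)/2 = 6.251×10⁶ m.
At r₁: circular v_c1 = √(μ/r₁) = 1655 m/s; transfer-perilune v_p = √[μ(2/r₁ − 1/a_t)] = 2167 m/s.
Δv₁ = v_p − v_c1 = 511.6 m/s.
At r₂: circular v_c2 = √(μ/r₂) = 676.6 m/s; transfer-apolune v_a = √[μ(2/r₂ − 1/a_t)] = 362.0 m/s.
Δv₂ = v_c2 − v_a = 314.6 m/s.
Total Δv = Δv₁ + Δv₂ = 826.2 m/s.

Δv_total ≈ 826 m/s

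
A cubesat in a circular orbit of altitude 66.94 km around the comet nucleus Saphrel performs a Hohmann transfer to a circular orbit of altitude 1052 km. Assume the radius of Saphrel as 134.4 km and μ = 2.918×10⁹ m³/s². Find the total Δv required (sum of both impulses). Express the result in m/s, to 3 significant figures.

r₁ = 134.4 + 66.94 = 201.34 km = 2.0134×10⁵ m.
r₂ = 134.4 + 1052 = 1186.4 km = 1.1864×10⁶ m.
Transfer ellipse a_t = (r₁ + r₂)/2 = 6.939×10⁵ m.
At r₁: circular v_c1 = √(μ/r₁) = 120.4 m/s; transfer-periapsis v_p = √[μ(2/r₁ − 1/a_t)] = 157.4 m/s.
Δv₁ = v_p − v_c1 = 37.03 m/s.
At r₂: circular v_c2 = √(μ/r₂) = 49.59 m/s; transfer-apoapsis v_a = √[μ(2/r₂ − 1/a_t)] = 26.71 m/s.
Δv₂ = v_c2 − v_a = 22.88 m/s.
Total Δv = Δv₁ + Δv₂ = 59.91 m/s.

Δv_total ≈ 59.9 m/s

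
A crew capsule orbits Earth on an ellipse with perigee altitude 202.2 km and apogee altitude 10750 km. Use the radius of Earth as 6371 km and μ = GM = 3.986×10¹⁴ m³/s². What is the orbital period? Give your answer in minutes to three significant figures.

r_p = 6371 + 202.2 = 6573.2 km = 6.5732×10⁶ m.
r_a = 6371 + 10750 = 17121 km = 1.7121×10⁷ m.
Semi-major axis a = (r_p + r_a)/2 = (6573.2 + 17121)/2 = 11847 km = 1.185×10⁷ m.
By Kepler's third law T = 2π√(a³/μ) = 2π × 2.042×10³ = 1.283×10⁴ s.
= 213.9 minutes.

T ≈ 214 minutes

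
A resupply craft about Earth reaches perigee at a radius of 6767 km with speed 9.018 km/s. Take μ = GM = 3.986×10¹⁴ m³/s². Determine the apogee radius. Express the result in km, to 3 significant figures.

apogee radius ≈ 15100 km

r_p = 6.767×10⁶ m.
Specific energy ε = v²/2 − μ/r = -1.824×10⁷ J/kg, so a = −μ/(2ε) = 1.093×10⁷ m.
The apsides satisfy r_p + r_a = 2a, so the apogee radius is 2a − r_p = 1.508×10⁷ m = 15084 km.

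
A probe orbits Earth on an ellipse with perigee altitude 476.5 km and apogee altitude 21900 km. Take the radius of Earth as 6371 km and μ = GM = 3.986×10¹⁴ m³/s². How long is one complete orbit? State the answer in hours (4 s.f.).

T ≈ 6.432 hours

r_p = 6371 + 476.5 = 6847.5 km = 6.8475×10⁶ m.
r_a = 6371 + 21900 = 28271 km = 2.8271×10⁷ m.
Semi-major axis a = (r_p + r_a)/2 = (6847.5 + 28271)/2 = 17559 km = 1.756×10⁷ m.
By Kepler's third law T = 2π√(a³/μ) = 2π × 3.685×10³ = 2.316×10⁴ s.
= 6.432 hours.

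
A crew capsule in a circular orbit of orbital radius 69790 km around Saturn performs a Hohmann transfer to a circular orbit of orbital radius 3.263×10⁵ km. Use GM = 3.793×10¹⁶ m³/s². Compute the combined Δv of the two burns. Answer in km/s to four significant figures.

r₁ = 69790 km = 6.979×10⁷ m.
r₂ = 3.263×10⁵ km = 3.263×10⁸ m.
Transfer ellipse a_t = (r₁ + r₂)/2 = 1.980×10⁸ m.
At r₁: circular v_c1 = √(μ/r₁) = 23310 m/s; transfer-perikrone v_p = √[μ(2/r₁ − 1/a_t)] = 29920 m/s.
Δv₁ = v_p − v_c1 = 6611 m/s.
At r₂: circular v_c2 = √(μ/r₂) = 10780 m/s; transfer-apokrone v_a = √[μ(2/r₂ − 1/a_t)] = 6400 m/s.
Δv₂ = v_c2 − v_a = 4381 m/s.
Total Δv = Δv₁ + Δv₂ = 10990 m/s = 10.99 km/s.

Δv_total ≈ 10.99 km/s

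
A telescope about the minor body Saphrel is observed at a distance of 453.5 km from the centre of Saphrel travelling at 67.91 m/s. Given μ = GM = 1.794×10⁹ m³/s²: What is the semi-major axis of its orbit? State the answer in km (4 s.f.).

r = 4.535×10⁵ m.
Vis-viva rearranged: 1/a = 2/r − v²/μ = 4.410×10⁻⁶ − 2.571×10⁻⁶ = 1.839×10⁻⁶ m⁻¹.
a = 5.436×10⁵ m = 543.63 km.

a ≈ 543.6 km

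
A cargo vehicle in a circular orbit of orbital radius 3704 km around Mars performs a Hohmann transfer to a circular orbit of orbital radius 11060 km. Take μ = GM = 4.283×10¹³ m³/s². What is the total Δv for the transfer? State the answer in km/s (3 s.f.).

Δv_total ≈ 1.34 km/s

r₁ = 3704 km = 3.704×10⁶ m.
r₂ = 11060 km = 1.106×10⁷ m.
Transfer ellipse a_t = (r₁ + r₂)/2 = 7.382×10⁶ m.
At r₁: circular v_c1 = √(μ/r₁) = 3400 m/s; transfer-periapsis v_p = √[μ(2/r₁ − 1/a_t)] = 4162 m/s.
Δv₁ = v_p − v_c1 = 761.8 m/s.
At r₂: circular v_c2 = √(μ/r₂) = 1968 m/s; transfer-apoapsis v_a = √[μ(2/r₂ − 1/a_t)] = 1394 m/s.
Δv₂ = v_c2 − v_a = 573.9 m/s.
Total Δv = Δv₁ + Δv₂ = 1336 m/s = 1.336 km/s.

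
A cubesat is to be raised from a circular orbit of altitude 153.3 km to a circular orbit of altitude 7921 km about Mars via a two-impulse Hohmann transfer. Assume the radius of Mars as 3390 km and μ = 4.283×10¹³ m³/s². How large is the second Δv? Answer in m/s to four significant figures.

Δv ≈ 601.9 m/s

r₁ = 3390 + 153.3 = 3543.3 km = 3.5433×10⁶ m.
r₂ = 3390 + 7921 = 11311 km = 1.1311×10⁷ m.
Transfer ellipse a_t = (r₁ + r₂)/2 = 7.427×10⁶ m.
At r₁: circular v_c1 = √(μ/r₁) = 3477 m/s; transfer-periapsis v_p = √[μ(2/r₁ − 1/a_t)] = 4291 m/s.
At r₂: circular v_c2 = √(μ/r₂) = 1946 m/s; transfer-apoapsis v_a = √[μ(2/r₂ − 1/a_t)] = 1344 m/s.
Δv₂ = v_c2 − v_a = 601.9 m/s.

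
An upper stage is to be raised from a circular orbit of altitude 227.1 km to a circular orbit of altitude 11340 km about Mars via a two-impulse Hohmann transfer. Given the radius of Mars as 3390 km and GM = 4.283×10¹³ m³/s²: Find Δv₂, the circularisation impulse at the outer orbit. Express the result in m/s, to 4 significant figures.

Δv ≈ 634.4 m/s

r₁ = 3390 + 227.1 = 3617.1 km = 3.6171×10⁶ m.
r₂ = 3390 + 11340 = 14730 km = 1.4730×10⁷ m.
Transfer ellipse a_t = (r₁ + r₂)/2 = 9.174×10⁶ m.
At r₁: circular v_c1 = √(μ/r₁) = 3441 m/s; transfer-periapsis v_p = √[μ(2/r₁ − 1/a_t)] = 4360 m/s.
At r₂: circular v_c2 = √(μ/r₂) = 1705 m/s; transfer-apoapsis v_a = √[μ(2/r₂ − 1/a_t)] = 1071 m/s.
Δv₂ = v_c2 − v_a = 634.4 m/s.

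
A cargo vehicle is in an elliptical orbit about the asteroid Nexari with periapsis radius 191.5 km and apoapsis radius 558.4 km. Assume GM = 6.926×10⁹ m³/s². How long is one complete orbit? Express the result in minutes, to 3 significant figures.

T ≈ 289 minutes

Semi-major axis a = (r_p + r_a)/2 = (191.50 + 558.40)/2 = 374.95 km = 3.750×10⁵ m.
By Kepler's third law T = 2π√(a³/μ) = 2π × 2.759×10³ = 1.733×10⁴ s.
= 288.9 minutes.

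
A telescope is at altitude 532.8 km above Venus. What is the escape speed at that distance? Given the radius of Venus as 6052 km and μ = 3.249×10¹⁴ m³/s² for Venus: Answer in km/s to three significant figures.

r = 6052 + 532.8 = 6584.8 km = 6.5848×10⁶ m.
Escape speed v_esc = √(2μ/r) = √(2 × 3.249×10¹⁴ / 6.585×10⁶) = √(9.868×10⁷) = 9934 m/s.
= 9.934 km/s.

v_esc ≈ 9.93 km/s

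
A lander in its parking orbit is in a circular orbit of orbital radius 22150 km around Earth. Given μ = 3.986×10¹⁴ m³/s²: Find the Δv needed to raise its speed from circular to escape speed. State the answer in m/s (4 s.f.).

Δv ≈ 1757 m/s

r = 22150 km = 2.215×10⁷ m.
Circular speed v_c = √(μ/r) = 4242 m/s.
Escape speed v_esc = √(2μ/r) = √2 × v_c = 5999 m/s.
Δv = v_esc − v_c = 1757 m/s.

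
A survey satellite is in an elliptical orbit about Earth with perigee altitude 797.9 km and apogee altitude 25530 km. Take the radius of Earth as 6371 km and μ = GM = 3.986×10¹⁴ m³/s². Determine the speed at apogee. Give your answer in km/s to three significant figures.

v ≈ 2.14 km/s

r_p = 6371 + 797.9 = 7168.9 km = 7.1689×10⁶ m.
r_a = 6371 + 25530 = 31901 km = 3.1901×10⁷ m.
Semi-major axis a = (r_p + r_a)/2 = 19535 km = 1.953×10⁷ m.
Vis-viva: v² = μ(2/r − 1/a) = 3.986×10¹⁴ × (6.269×10⁻⁸ − 5.119×10⁻⁸) = 4.585×10⁶ m²/s².
v = 2141 m/s = 2.141 km/s.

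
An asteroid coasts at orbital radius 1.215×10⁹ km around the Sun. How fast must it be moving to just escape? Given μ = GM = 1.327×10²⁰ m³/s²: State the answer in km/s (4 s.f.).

v_esc ≈ 14.78 km/s

r = 1.215×10⁹ km = 1.215×10¹² m.
Escape speed v_esc = √(2μ/r) = √(2 × 1.327×10²⁰ / 1.215×10¹²) = √(2.184×10⁸) = 14780 m/s.
= 14.78 km/s.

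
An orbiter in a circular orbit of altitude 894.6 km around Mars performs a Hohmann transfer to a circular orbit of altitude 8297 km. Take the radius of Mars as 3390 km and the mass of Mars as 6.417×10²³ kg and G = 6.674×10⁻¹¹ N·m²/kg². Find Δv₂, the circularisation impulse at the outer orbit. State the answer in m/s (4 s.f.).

μ = GM = 6.674×10⁻¹¹ × 6.417×10²³ = 4.283×10¹³ m³/s².
r₁ = 3390 + 894.6 = 4284.6 km = 4.2846×10⁶ m.
r₂ = 3390 + 8297 = 11687 km = 1.1687×10⁷ m.
Transfer ellipse a_t = (r₁ + r₂)/2 = 7.986×10⁶ m.
At r₁: circular v_c1 = √(μ/r₁) = 3162 m/s; transfer-periapsis v_p = √[μ(2/r₁ − 1/a_t)] = 3825 m/s.
At r₂: circular v_c2 = √(μ/r₂) = 1914 m/s; transfer-apoapsis v_a = √[μ(2/r₂ − 1/a_t)] = 1402 m/s.
Δv₂ = v_c2 − v_a = 512.1 m/s.

Δv ≈ 512.1 m/s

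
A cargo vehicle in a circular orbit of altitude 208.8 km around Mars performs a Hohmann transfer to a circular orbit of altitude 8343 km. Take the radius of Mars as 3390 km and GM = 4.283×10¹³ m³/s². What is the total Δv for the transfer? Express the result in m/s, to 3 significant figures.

r₁ = 3390 + 208.8 = 3598.8 km = 3.5988×10⁶ m.
r₂ = 3390 + 8343 = 11733 km = 1.1733×10⁷ m.
Transfer ellipse a_t = (r₁ + r₂)/2 = 7.666×10⁶ m.
At r₁: circular v_c1 = √(μ/r₁) = 3450 m/s; transfer-periapsis v_p = √[μ(2/r₁ − 1/a_t)] = 4268 m/s.
Δv₁ = v_p − v_c1 = 818.1 m/s.
At r₂: circular v_c2 = √(μ/r₂) = 1911 m/s; transfer-apoapsis v_a = √[μ(2/r₂ − 1/a_t)] = 1309 m/s.
Δv₂ = v_c2 − v_a = 601.5 m/s.
Total Δv = Δv₁ + Δv₂ = 1420 m/s.

Δv_total ≈ 1420 m/s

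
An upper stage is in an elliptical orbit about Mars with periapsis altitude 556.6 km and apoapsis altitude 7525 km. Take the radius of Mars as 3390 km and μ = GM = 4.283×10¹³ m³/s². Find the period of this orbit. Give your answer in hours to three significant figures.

r_p = 3390 + 556.6 = 3946.6 km = 3.9466×10⁶ m.
r_a = 3390 + 7525 = 10915 km = 1.0915×10⁷ m.
Semi-major axis a = (r_p + r_a)/2 = (3946.6 + 10915)/2 = 7430.8 km = 7.431×10⁶ m.
By Kepler's third law T = 2π√(a³/μ) = 2π × 3.095×10³ = 1.945×10⁴ s.
= 5.402 hours.

T ≈ 5.40 hours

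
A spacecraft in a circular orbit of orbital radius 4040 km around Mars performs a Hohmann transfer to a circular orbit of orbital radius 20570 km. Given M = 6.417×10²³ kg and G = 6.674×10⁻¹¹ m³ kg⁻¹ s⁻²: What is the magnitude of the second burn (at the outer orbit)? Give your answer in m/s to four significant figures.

Δv ≈ 616.1 m/s

μ = GM = 6.674×10⁻¹¹ × 6.417×10²³ = 4.283×10¹³ m³/s².
r₁ = 4040 km = 4.040×10⁶ m.
r₂ = 20570 km = 2.057×10⁷ m.
Transfer ellipse a_t = (r₁ + r₂)/2 = 1.230×10⁷ m.
At r₁: circular v_c1 = √(μ/r₁) = 3256 m/s; transfer-periapsis v_p = √[μ(2/r₁ − 1/a_t)] = 4210 m/s.
At r₂: circular v_c2 = √(μ/r₂) = 1443 m/s; transfer-apoapsis v_a = √[μ(2/r₂ − 1/a_t)] = 826.8 m/s.
Δv₂ = v_c2 − v_a = 616.1 m/s.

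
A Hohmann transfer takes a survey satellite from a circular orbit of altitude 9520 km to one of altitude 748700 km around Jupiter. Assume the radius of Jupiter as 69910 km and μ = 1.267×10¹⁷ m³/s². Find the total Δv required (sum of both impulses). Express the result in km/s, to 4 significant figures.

r₁ = 69910 + 9520 = 79430 km = 7.9430×10⁷ m.
r₂ = 69910 + 748700 = 818610 km = 8.1861×10⁸ m.
Transfer ellipse a_t = (r₁ + r₂)/2 = 4.490×10⁸ m.
At r₁: circular v_c1 = √(μ/r₁) = 39940 m/s; transfer-perijove v_p = √[μ(2/r₁ − 1/a_t)] = 53930 m/s.
Δv₁ = v_p − v_c1 = 13990 m/s.
At r₂: circular v_c2 = √(μ/r₂) = 12440 m/s; transfer-apojove v_a = √[μ(2/r₂ − 1/a_t)] = 5232 m/s.
Δv₂ = v_c2 − v_a = 7208 m/s.
Total Δv = Δv₁ + Δv₂ = 21200 m/s = 21.20 km/s.

Δv_total ≈ 21.20 km/s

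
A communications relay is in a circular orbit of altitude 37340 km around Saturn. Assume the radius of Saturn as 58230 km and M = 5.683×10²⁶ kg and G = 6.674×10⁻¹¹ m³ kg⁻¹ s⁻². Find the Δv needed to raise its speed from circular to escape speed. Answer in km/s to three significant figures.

Δv ≈ 8.25 km/s

μ = GM = 6.674×10⁻¹¹ × 5.683×10²⁶ = 3.793×10¹⁶ m³/s².
r = 58230 + 37340 = 95570 km = 9.5570×10⁷ m.
Circular speed v_c = √(μ/r) = 19920 m/s.
Escape speed v_esc = √(2μ/r) = √2 × v_c = 28170 m/s.
Δv = v_esc − v_c = 8252 m/s = 8.252 km/s.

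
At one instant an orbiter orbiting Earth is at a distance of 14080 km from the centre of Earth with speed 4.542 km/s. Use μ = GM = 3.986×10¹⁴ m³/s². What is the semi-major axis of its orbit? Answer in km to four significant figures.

r = 1.408×10⁷ m.
Vis-viva rearranged: 1/a = 2/r − v²/μ = 1.420×10⁻⁷ − 5.176×10⁻⁸ = 9.029×10⁻⁸ m⁻¹.
a = 1.108×10⁷ m = 11075 km.

a ≈ 11080 km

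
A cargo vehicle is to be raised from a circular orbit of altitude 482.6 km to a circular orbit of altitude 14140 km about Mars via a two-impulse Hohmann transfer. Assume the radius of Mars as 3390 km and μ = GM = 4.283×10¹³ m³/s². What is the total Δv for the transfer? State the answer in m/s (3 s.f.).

r₁ = 3390 + 482.6 = 3872.6 km = 3.8726×10⁶ m.
r₂ = 3390 + 14140 = 17530 km = 1.7530×10⁷ m.
Transfer ellipse a_t = (r₁ + r₂)/2 = 1.070×10⁷ m.
At r₁: circular v_c1 = √(μ/r₁) = 3326 m/s; transfer-periapsis v_p = √[μ(2/r₁ − 1/a_t)] = 4256 m/s.
Δv₁ = v_p − v_c1 = 930.8 m/s.
At r₂: circular v_c2 = √(μ/r₂) = 1563 m/s; transfer-apoapsis v_a = √[μ(2/r₂ − 1/a_t)] = 940.3 m/s.
Δv₂ = v_c2 − v_a = 622.8 m/s.
Total Δv = Δv₁ + Δv₂ = 1554 m/s.

Δv_total ≈ 1550 m/s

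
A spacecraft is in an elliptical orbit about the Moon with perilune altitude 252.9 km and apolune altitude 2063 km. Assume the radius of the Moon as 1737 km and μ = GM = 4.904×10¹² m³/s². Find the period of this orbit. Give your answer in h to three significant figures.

r_p = 1737 + 252.9 = 1989.9 km = 1.9899×10⁶ m.
r_a = 1737 + 2063 = 3800.0 km = 3.8000×10⁶ m.
Semi-major axis a = (r_p + r_a)/2 = (1989.9 + 3800.0)/2 = 2894.9 km = 2.895×10⁶ m.
By Kepler's third law T = 2π√(a³/μ) = 2π × 2.224×10³ = 1.398×10⁴ s.
= 3.882 h.

T ≈ 3.88 h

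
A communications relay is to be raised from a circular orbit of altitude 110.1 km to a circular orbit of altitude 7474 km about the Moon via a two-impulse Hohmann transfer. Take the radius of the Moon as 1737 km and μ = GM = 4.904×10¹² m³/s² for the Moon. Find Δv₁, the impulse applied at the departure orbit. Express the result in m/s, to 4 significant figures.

r₁ = 1737 + 110.1 = 1847.1 km = 1.8471×10⁶ m.
r₂ = 1737 + 7474 = 9211.0 km = 9.2110×10⁶ m.
Transfer ellipse a_t = (r₁ + r₂)/2 = 5.529×10⁶ m.
At r₁: circular v_c1 = √(μ/r₁) = 1629 m/s; transfer-perilune v_p = √[μ(2/r₁ − 1/a_t)] = 2103 m/s.
Δv₁ = v_p − v_c1 = 473.7 m/s.

Δv ≈ 473.7 m/s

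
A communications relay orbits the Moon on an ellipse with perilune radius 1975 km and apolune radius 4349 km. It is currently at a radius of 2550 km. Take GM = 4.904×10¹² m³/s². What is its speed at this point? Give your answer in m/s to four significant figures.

v ≈ 1515 m/s

Semi-major axis a = (r_p + r_a)/2 = 3162.0 km = 3.162×10⁶ m.
Vis-viva: v² = μ(2/r − 1/a) = 4.904×10¹² × (7.843×10⁻⁷ − 3.163×10⁻⁷) = 2.295×10⁶ m²/s².
v = 1515 m/s.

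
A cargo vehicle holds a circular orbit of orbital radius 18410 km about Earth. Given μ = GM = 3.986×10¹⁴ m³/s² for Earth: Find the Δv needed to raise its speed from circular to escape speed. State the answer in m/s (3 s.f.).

Δv ≈ 1930 m/s

r = 18410 km = 1.841×10⁷ m.
Circular speed v_c = √(μ/r) = 4653 m/s.
Escape speed v_esc = √(2μ/r) = √2 × v_c = 6580 m/s.
Δv = v_esc − v_c = 1927 m/s.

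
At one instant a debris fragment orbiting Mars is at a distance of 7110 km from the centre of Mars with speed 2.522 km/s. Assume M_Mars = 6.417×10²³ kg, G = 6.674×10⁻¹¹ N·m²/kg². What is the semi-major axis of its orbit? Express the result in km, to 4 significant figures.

μ = GM = 6.674×10⁻¹¹ × 6.417×10²³ = 4.283×10¹³ m³/s².
r = 7.110×10⁶ m.
Vis-viva rearranged: 1/a = 2/r − v²/μ = 2.813×10⁻⁷ − 1.485×10⁻⁷ = 1.328×10⁻⁷ m⁻¹.
a = 7.531×10⁶ m = 7531.3 km.

a ≈ 7531 km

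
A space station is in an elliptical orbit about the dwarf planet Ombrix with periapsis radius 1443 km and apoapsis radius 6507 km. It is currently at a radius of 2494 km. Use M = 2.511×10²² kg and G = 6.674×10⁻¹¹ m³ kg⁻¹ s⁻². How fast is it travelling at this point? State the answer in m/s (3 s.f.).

v ≈ 960 m/s

μ = GM = 6.674×10⁻¹¹ × 2.511×10²² = 1.676×10¹² m³/s².
Semi-major axis a = (r_p + r_a)/2 = 3975.0 km = 3.975×10⁶ m.
Vis-viva: v² = μ(2/r − 1/a) = 1.676×10¹² × (8.019×10⁻⁷ − 2.516×10⁻⁷) = 9.223×10⁵ m²/s².
v = 960.4 m/s.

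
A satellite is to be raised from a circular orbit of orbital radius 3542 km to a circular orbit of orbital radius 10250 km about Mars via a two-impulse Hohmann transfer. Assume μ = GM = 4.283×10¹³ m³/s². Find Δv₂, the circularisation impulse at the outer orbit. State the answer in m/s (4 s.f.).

Δv ≈ 579.1 m/s

r₁ = 3542 km = 3.542×10⁶ m.
r₂ = 10250 km = 1.025×10⁷ m.
Transfer ellipse a_t = (r₁ + r₂)/2 = 6.896×10⁶ m.
At r₁: circular v_c1 = √(μ/r₁) = 3477 m/s; transfer-periapsis v_p = √[μ(2/r₁ − 1/a_t)] = 4239 m/s.
At r₂: circular v_c2 = √(μ/r₂) = 2044 m/s; transfer-apoapsis v_a = √[μ(2/r₂ − 1/a_t)] = 1465 m/s.
Δv₂ = v_c2 − v_a = 579.1 m/s.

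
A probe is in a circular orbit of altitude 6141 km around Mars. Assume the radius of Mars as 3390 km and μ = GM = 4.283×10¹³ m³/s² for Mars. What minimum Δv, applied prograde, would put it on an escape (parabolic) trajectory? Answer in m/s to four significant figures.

Δv ≈ 878.1 m/s

r = 3390 + 6141 = 9531.0 km = 9.5310×10⁶ m.
Circular speed v_c = √(μ/r) = 2120 m/s.
Escape speed v_esc = √(2μ/r) = √2 × v_c = 2998 m/s.
Δv = v_esc − v_c = 878.1 m/s.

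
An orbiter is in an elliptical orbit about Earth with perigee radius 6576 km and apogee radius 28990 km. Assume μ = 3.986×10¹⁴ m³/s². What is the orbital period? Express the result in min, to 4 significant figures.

Semi-major axis a = (r_p + r_a)/2 = (6576.0 + 28990)/2 = 17783 km = 1.778×10⁷ m.
By Kepler's third law T = 2π√(a³/μ) = 2π × 3.756×10³ = 2.360×10⁴ s.
= 393.3 min.

T ≈ 393.3 min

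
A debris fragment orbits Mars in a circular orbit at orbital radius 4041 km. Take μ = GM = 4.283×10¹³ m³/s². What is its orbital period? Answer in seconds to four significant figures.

r = 4041 km = 4.041×10⁶ m.
Kepler's third law: T = 2π√(r³/μ) = 2π√((4.041×10⁶)³ / 4.283×10¹³).
r³/μ = 1.541×10⁶ s², so T = 2π × 1.241×10³ = 7.799×10³ s.

T ≈ 7799 seconds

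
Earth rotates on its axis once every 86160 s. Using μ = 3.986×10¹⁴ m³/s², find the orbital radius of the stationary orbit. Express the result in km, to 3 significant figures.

A synchronous orbit has period T, so by Kepler's third law a = (μT²/4π²)^(1/3).
μT²/4π² = 3.986×10¹⁴ × (8.616×10⁴)² / 39.48 = 7.495×10²² m³.
a = 4.216×10⁷ m = 42163 km.

r_sync ≈ 42200 km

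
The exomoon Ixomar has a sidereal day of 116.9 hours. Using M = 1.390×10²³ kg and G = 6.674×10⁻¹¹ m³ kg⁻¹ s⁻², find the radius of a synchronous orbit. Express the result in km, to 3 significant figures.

μ = GM = 6.674×10⁻¹¹ × 1.390×10²³ = 9.277×10¹² m³/s².
T = 116.9 hours = 4.208×10⁵ s.
A synchronous orbit has period T, so by Kepler's third law a = (μT²/4π²)^(1/3).
μT²/4π² = 9.277×10¹² × (4.208×10⁵)² / 39.48 = 4.162×10²² m³.
a = 3.465×10⁷ m = 34654 km.

r_sync ≈ 34700 km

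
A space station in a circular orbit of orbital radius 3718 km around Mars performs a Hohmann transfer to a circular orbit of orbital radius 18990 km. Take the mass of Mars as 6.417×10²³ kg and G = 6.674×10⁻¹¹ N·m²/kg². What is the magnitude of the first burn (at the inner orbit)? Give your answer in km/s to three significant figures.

μ = GM = 6.674×10⁻¹¹ × 6.417×10²³ = 4.283×10¹³ m³/s².
r₁ = 3718 km = 3.718×10⁶ m.
r₂ = 18990 km = 1.899×10⁷ m.
Transfer ellipse a_t = (r₁ + r₂)/2 = 1.135×10⁷ m.
At r₁: circular v_c1 = √(μ/r₁) = 3394 m/s; transfer-periapsis v_p = √[μ(2/r₁ − 1/a_t)] = 4389 m/s.
Δv₁ = v_p − v_c1 = 995.3 m/s.
= 0.9953 km/s.

Δv ≈ 0.995 km/s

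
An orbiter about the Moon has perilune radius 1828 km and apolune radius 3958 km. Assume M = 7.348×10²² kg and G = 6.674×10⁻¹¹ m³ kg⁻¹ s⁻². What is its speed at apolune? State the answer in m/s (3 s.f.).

μ = GM = 6.674×10⁻¹¹ × 7.348×10²² = 4.904×10¹² m³/s².
Semi-major axis a = (r_p + r_a)/2 = 2893.0 km = 2.893×10⁶ m.
Vis-viva: v² = μ(2/r − 1/a) = 4.904×10¹² × (5.053×10⁻⁷ − 3.457×10⁻⁷) = 7.829×10⁵ m²/s².
v = 884.8 m/s.

v ≈ 885 m/s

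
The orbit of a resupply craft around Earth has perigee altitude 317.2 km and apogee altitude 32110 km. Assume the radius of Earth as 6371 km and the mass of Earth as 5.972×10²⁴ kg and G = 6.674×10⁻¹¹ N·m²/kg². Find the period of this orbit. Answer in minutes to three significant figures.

μ = GM = 6.674×10⁻¹¹ × 5.972×10²⁴ = 3.986×10¹⁴ m³/s².
r_p = 6371 + 317.2 = 6688.2 km = 6.6882×10⁶ m.
r_a = 6371 + 32110 = 38481 km = 3.8481×10⁷ m.
Semi-major axis a = (r_p + r_a)/2 = (6688.2 + 38481)/2 = 22585 km = 2.258×10⁷ m.
By Kepler's third law T = 2π√(a³/μ) = 2π × 5.376×10³ = 3.378×10⁴ s.
= 563.0 minutes.

T ≈ 563 minutes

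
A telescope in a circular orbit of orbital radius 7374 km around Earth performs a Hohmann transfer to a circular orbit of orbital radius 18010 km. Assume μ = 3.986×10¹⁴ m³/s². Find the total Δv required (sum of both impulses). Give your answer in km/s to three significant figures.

r₁ = 7374 km = 7.374×10⁶ m.
r₂ = 18010 km = 1.801×10⁷ m.
Transfer ellipse a_t = (r₁ + r₂)/2 = 1.269×10⁷ m.
At r₁: circular v_c1 = √(μ/r₁) = 7352 m/s; transfer-perigee v_p = √[μ(2/r₁ − 1/a_t)] = 8758 m/s.
Δv₁ = v_p − v_c1 = 1406 m/s.
At r₂: circular v_c2 = √(μ/r₂) = 4704 m/s; transfer-apogee v_a = √[μ(2/r₂ − 1/a_t)] = 3586 m/s.
Δv₂ = v_c2 − v_a = 1119 m/s.
Total Δv = Δv₁ + Δv₂ = 2524 m/s = 2.524 km/s.

Δv_total ≈ 2.52 km/s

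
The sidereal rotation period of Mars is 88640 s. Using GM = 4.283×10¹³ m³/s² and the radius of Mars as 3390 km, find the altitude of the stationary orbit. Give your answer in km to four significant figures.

A synchronous orbit has period T, so by Kepler's third law a = (μT²/4π²)^(1/3).
μT²/4π² = 4.283×10¹³ × (8.864×10⁴)² / 39.48 = 8.524×10²¹ m³.
a = 2.043×10⁷ m = 20428 km.
Altitude h = a − R = 20428 − 3390 = 17038 km.

h_sync ≈ 17040 km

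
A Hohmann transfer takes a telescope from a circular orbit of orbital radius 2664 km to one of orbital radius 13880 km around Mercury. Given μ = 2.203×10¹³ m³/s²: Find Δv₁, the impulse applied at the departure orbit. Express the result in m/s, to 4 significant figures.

Δv ≈ 849.4 m/s

r₁ = 2664 km = 2.664×10⁶ m.
r₂ = 13880 km = 1.388×10⁷ m.
Transfer ellipse a_t = (r₁ + r₂)/2 = 8.272×10⁶ m.
At r₁: circular v_c1 = √(μ/r₁) = 2876 m/s; transfer-periherm v_p = √[μ(2/r₁ − 1/a_t)] = 3725 m/s.
Δv₁ = v_p − v_c1 = 849.4 m/s.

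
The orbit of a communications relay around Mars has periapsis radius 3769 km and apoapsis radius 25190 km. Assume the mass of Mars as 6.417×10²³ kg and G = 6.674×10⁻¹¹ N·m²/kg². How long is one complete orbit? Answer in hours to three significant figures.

T ≈ 14.7 hours

μ = GM = 6.674×10⁻¹¹ × 6.417×10²³ = 4.283×10¹³ m³/s².
Semi-major axis a = (r_p + r_a)/2 = (3769.0 + 25190)/2 = 14480 km = 1.448×10⁷ m.
By Kepler's third law T = 2π√(a³/μ) = 2π × 8.419×10³ = 5.290×10⁴ s.
= 14.69 hours.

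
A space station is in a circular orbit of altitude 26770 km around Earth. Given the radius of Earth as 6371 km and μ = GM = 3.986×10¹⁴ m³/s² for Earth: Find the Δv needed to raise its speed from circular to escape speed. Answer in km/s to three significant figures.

r = 6371 + 26770 = 33141 km = 3.3141×10⁷ m.
Circular speed v_c = √(μ/r) = 3468 m/s.
Escape speed v_esc = √(2μ/r) = √2 × v_c = 4905 m/s.
Δv = v_esc − v_c = 1437 m/s = 1.437 km/s.

Δv ≈ 1.44 km/s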